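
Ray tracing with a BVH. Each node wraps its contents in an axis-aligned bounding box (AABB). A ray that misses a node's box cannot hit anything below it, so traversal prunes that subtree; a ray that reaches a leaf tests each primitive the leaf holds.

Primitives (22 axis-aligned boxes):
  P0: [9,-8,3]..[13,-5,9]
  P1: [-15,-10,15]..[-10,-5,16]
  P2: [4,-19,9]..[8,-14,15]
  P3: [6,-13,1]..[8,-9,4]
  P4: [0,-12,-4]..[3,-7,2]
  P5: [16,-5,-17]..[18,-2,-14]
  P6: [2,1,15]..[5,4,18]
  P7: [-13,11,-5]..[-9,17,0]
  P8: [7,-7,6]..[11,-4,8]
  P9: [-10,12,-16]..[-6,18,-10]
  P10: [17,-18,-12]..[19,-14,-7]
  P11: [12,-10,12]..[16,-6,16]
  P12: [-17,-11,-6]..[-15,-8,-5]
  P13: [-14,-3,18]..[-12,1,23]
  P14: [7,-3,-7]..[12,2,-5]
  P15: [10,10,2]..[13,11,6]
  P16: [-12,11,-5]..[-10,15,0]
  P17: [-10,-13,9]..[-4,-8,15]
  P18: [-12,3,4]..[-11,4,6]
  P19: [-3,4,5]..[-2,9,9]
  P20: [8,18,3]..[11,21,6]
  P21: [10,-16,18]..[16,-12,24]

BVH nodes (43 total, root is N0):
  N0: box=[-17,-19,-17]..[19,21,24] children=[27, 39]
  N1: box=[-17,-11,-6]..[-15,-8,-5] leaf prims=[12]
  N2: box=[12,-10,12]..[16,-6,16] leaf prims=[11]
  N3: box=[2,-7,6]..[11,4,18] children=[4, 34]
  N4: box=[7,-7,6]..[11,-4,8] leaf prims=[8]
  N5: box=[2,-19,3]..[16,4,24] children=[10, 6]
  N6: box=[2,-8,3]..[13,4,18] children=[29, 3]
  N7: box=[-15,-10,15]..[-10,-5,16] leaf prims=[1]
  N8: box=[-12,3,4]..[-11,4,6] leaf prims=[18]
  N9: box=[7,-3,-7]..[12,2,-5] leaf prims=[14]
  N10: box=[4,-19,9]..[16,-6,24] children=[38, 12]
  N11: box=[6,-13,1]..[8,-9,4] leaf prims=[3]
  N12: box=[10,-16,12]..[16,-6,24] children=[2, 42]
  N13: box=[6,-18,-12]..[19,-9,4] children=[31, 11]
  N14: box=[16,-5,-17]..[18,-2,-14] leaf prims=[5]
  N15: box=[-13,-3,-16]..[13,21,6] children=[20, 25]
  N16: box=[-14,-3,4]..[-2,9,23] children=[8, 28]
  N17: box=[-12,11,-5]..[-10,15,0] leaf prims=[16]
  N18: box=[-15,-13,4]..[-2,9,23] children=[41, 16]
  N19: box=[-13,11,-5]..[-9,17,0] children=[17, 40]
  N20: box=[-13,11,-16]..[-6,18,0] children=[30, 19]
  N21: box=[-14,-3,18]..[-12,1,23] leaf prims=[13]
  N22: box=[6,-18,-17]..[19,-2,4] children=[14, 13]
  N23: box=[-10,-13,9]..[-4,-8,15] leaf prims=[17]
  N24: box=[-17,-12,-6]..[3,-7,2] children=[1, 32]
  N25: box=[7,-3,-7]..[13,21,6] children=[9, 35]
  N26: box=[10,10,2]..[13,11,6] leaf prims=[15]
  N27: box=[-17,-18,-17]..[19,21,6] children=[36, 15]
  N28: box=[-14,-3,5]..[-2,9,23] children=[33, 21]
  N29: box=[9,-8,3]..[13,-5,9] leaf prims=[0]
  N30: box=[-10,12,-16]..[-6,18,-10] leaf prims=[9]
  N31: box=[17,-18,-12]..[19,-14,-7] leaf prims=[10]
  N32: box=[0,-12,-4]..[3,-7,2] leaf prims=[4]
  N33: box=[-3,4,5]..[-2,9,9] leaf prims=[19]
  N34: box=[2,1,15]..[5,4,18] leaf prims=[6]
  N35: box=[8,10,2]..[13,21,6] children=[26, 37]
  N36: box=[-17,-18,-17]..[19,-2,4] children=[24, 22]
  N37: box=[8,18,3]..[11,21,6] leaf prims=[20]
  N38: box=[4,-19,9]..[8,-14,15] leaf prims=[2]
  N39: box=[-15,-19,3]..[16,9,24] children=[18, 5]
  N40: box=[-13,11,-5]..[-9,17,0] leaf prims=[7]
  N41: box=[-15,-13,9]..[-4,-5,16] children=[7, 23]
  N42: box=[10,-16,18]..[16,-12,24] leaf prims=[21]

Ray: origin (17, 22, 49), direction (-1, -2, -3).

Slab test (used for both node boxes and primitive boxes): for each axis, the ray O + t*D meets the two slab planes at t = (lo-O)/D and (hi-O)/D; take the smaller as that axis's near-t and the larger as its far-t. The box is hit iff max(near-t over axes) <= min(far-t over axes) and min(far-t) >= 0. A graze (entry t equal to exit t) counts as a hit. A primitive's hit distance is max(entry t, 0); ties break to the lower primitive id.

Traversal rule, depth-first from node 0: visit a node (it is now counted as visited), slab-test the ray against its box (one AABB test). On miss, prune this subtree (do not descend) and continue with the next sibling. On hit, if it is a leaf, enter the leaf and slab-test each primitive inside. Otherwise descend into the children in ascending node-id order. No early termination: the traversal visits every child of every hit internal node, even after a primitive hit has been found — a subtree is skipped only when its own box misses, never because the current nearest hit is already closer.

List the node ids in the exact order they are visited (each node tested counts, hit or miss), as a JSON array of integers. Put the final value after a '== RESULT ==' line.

Trace the traversal:
N0 x:[-2,34] y:[1/2,41/2] z:[25/3,22] -> hit [25/3,41/2], descend [27, 39]
  N27 x:[-2,34] y:[1/2,20] z:[43/3,22] -> hit [43/3,20], descend [15, 36]
    N15 x:[4,30] y:[1/2,25/2] z:[43/3,65/3] -> miss, prune
    N36 x:[-2,34] y:[12,20] z:[15,22] -> hit [15,20], descend [22, 24]
      N22 x:[-2,11] y:[12,20] z:[15,22] -> miss, prune
      N24 x:[14,34] y:[29/2,17] z:[47/3,55/3] -> hit [47/3,17], descend [1, 32]
        N1 x:[32,34] y:[15,33/2] z:[18,55/3] -> miss, prune
        N32 x:[14,17] y:[29/2,17] z:[47/3,53/3] -> hit [47/3,17] leaf, test {P4@t=47/3}
  N39 x:[1,32] y:[13/2,41/2] z:[25/3,46/3] -> hit [25/3,46/3], descend [5, 18]
    N5 x:[1,15] y:[9,41/2] z:[25/3,46/3] -> hit [9,15], descend [6, 10]
      N6 x:[4,15] y:[9,15] z:[31/3,46/3] -> hit [31/3,15], descend [3, 29]
        N3 x:[6,15] y:[9,29/2] z:[31/3,43/3] -> hit [31/3,43/3], descend [4, 34]
          N4 x:[6,10] y:[13,29/2] z:[41/3,43/3] -> miss, prune
          N34 x:[12,15] y:[9,21/2] z:[31/3,34/3] -> miss, prune
        N29 x:[4,8] y:[27/2,15] z:[40/3,46/3] -> miss, prune
      N10 x:[1,13] y:[14,41/2] z:[25/3,40/3] -> miss, prune
    N18 x:[19,32] y:[13/2,35/2] z:[26/3,15] -> miss, prune

order=[0, 27, 15, 36, 22, 24, 1, 32, 39, 5, 6, 3, 4, 34, 29, 10, 18]  |boxes|=17  |leaves|=1  hit=P4

== RESULT ==
[0, 27, 15, 36, 22, 24, 1, 32, 39, 5, 6, 3, 4, 34, 29, 10, 18]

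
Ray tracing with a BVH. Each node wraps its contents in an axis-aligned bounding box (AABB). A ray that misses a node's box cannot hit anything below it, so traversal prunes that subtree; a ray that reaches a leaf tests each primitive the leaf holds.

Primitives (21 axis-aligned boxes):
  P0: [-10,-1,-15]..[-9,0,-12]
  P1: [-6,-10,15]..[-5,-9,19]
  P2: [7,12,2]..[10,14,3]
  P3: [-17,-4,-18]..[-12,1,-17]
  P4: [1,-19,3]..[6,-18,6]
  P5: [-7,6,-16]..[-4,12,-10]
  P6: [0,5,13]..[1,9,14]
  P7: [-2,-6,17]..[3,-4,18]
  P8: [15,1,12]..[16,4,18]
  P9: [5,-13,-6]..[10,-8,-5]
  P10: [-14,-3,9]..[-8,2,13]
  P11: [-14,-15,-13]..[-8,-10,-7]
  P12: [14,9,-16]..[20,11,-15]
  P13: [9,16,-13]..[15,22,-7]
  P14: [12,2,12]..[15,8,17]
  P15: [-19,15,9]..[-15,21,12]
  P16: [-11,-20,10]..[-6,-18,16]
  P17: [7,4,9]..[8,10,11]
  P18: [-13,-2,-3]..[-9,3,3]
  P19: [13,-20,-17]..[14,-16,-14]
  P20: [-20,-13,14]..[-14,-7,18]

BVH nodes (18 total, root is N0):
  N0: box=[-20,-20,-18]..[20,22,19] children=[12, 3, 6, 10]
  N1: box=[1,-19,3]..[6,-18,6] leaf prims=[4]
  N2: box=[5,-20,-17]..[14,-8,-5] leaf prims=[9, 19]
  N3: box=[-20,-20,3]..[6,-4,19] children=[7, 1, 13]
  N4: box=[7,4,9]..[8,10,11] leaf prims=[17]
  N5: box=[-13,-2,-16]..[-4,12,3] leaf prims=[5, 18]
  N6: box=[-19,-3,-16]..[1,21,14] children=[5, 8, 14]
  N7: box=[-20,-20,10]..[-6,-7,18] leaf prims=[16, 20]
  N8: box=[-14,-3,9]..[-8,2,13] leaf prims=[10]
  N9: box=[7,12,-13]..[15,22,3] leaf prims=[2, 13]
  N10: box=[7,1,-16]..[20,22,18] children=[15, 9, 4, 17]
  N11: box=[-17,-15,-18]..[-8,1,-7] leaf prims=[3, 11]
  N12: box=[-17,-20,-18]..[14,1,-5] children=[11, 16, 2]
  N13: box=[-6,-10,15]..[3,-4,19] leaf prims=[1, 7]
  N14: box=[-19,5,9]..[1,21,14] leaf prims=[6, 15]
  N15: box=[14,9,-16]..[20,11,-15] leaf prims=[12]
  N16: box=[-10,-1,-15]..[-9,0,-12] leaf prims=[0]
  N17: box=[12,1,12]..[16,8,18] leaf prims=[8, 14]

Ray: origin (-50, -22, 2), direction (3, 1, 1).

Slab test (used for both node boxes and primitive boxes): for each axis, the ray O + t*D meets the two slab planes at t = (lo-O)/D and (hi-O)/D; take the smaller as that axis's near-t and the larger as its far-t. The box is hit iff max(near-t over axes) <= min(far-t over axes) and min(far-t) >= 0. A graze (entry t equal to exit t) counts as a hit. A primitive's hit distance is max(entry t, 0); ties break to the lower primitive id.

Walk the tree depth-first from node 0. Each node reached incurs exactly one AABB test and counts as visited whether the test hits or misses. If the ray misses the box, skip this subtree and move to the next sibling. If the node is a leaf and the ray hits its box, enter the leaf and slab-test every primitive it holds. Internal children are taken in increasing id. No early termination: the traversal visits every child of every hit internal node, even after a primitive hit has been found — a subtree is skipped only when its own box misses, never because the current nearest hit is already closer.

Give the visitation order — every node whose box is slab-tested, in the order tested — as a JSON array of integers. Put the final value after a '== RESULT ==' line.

Trace the traversal:
N0 x:[10,70/3] y:[2,44] z:[-20,17] -> hit [10,17], descend [3, 6, 10, 12]
  N3 x:[10,56/3] y:[2,18] z:[1,17] -> hit [10,17], descend [1, 7, 13]
    N1 x:[17,56/3] y:[3,4] z:[1,4] -> miss, prune
    N7 x:[10,44/3] y:[2,15] z:[8,16] -> hit [10,44/3] leaf, test {P16(miss), P20@t=12}
    N13 x:[44/3,53/3] y:[12,18] z:[13,17] -> hit [44/3,17] leaf, test {P1(miss), P7@t=16}
  N6 x:[31/3,17] y:[19,43] z:[-18,12] -> miss, prune
  N10 x:[19,70/3] y:[23,44] z:[-18,16] -> miss, prune
  N12 x:[11,64/3] y:[2,23] z:[-20,-7] -> miss, prune

order=[0, 3, 1, 7, 13, 6, 10, 12]  |boxes|=8  |leaves|=2  hit=P20

== RESULT ==
[0, 3, 1, 7, 13, 6, 10, 12]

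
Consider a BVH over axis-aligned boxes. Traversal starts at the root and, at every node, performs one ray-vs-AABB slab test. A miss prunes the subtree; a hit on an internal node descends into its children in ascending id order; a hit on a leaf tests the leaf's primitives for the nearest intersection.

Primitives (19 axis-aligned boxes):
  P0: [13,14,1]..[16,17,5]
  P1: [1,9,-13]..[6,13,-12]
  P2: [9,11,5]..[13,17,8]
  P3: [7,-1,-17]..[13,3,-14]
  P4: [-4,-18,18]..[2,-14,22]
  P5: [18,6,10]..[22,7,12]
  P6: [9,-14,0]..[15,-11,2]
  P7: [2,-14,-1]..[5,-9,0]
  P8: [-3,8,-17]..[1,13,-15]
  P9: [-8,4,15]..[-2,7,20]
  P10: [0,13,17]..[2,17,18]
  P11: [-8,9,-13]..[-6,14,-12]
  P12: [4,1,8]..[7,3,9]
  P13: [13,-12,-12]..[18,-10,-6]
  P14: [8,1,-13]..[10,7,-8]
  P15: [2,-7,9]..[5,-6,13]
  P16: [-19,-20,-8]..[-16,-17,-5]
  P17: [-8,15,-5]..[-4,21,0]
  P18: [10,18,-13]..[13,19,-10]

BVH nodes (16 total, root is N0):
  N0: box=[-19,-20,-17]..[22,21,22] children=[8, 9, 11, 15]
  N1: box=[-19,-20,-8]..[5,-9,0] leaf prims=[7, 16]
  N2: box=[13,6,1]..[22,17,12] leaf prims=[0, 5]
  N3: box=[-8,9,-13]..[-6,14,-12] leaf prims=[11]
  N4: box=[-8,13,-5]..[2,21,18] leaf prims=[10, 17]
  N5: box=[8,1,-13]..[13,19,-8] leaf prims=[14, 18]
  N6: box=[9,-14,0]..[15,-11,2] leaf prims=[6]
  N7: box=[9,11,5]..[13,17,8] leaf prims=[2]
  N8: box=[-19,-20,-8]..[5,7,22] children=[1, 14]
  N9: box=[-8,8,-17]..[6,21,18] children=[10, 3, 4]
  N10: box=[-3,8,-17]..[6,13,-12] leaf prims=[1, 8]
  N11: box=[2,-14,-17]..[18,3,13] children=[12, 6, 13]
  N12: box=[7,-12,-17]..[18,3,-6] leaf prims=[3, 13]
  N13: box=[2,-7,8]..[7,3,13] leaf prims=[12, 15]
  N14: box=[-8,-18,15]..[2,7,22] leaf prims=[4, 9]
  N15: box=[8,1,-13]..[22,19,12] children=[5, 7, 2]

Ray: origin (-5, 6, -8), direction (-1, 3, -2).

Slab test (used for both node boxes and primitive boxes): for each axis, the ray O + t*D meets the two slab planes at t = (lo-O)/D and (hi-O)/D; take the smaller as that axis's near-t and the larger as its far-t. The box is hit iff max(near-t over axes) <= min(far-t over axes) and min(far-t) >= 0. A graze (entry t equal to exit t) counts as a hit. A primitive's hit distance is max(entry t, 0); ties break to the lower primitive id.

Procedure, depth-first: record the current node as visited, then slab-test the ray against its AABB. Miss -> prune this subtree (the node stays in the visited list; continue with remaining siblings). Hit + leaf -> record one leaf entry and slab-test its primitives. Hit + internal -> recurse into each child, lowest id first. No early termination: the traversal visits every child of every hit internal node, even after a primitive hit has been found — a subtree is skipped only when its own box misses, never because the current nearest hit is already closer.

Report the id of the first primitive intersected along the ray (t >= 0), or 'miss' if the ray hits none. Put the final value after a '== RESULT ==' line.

Traverse from the root:
N0 x:[-27,14] y:[-26/3,5] z:[-15,9/2] -> hit [-26/3,9/2], descend [8, 9, 11, 15]
  N8 x:[-10,14] y:[-26/3,1/3] z:[-15,0] -> hit [-26/3,0], descend [1, 14]
    N1 x:[-10,14] y:[-26/3,-5] z:[-4,0] -> miss, prune
    N14 x:[-7,3] y:[-8,1/3] z:[-15,-23/2] -> miss, prune
  N9 x:[-11,3] y:[2/3,5] z:[-13,9/2] -> hit [2/3,3], descend [3, 4, 10]
    N3 x:[1,3] y:[1,8/3] z:[2,5/2] -> hit [2,5/2] leaf, test {P11@t=2}
    N4 x:[-7,3] y:[7/3,5] z:[-13,-3/2] -> miss, prune
    N10 x:[-11,-2] y:[2/3,7/3] z:[2,9/2] -> miss, prune
  N11 x:[-23,-7] y:[-20/3,-1] z:[-21/2,9/2] -> miss, prune
  N15 x:[-27,-13] y:[-5/3,13/3] z:[-10,5/2] -> miss, prune

10 AABB tests over nodes [0, 8, 1, 14, 9, 3, 4, 10, 11, 15]; 1 leaf entered; closest P11.

== RESULT ==
11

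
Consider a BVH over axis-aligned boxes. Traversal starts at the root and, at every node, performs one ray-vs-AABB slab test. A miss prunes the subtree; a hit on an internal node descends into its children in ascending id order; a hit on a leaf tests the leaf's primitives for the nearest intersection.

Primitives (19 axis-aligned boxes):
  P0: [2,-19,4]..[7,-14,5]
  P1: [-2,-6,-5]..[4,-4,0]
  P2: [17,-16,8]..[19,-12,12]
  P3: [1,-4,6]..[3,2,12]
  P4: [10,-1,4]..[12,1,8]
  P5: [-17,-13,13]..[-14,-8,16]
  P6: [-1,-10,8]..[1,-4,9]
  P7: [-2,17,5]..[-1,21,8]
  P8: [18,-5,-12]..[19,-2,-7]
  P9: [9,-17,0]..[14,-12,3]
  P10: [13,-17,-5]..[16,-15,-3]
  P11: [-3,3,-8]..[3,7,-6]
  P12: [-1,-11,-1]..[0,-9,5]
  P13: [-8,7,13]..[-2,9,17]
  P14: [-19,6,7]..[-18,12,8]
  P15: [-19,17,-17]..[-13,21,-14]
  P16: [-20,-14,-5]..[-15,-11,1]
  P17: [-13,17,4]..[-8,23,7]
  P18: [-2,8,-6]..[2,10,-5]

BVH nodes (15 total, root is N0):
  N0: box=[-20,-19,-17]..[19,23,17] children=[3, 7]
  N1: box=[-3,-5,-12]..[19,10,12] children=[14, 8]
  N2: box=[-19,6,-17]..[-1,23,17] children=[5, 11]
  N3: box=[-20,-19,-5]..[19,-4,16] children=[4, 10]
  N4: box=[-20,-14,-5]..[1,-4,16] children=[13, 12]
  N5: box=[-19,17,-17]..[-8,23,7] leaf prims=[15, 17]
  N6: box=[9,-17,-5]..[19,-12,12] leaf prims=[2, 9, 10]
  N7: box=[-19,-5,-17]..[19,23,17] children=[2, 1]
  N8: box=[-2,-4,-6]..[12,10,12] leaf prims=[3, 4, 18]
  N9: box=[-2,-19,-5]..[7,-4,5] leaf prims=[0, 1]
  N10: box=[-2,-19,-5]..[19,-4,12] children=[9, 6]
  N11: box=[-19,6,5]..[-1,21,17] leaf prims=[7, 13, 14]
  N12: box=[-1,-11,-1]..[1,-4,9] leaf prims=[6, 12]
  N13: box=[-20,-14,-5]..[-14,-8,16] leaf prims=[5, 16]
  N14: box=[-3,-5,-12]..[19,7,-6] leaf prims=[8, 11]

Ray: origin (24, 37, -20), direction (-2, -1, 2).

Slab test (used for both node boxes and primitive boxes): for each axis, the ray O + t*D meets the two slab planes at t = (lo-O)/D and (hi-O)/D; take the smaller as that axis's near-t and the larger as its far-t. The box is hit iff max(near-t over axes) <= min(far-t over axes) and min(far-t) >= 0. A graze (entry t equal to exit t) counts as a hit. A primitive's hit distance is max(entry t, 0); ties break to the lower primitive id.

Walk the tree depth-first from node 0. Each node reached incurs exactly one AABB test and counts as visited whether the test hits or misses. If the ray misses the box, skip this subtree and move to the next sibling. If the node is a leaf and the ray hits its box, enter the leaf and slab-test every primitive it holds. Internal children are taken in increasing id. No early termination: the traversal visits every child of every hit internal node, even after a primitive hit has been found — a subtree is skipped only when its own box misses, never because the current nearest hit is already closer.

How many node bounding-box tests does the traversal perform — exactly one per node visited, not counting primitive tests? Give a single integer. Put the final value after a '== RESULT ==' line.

Trace the traversal:
N0 x:[5/2,22] y:[14,56] z:[3/2,37/2] -> hit [14,37/2], descend [3, 7]
  N3 x:[5/2,22] y:[41,56] z:[15/2,18] -> miss, prune
  N7 x:[5/2,43/2] y:[14,42] z:[3/2,37/2] -> hit [14,37/2], descend [1, 2]
    N1 x:[5/2,27/2] y:[27,42] z:[4,16] -> miss, prune
    N2 x:[25/2,43/2] y:[14,31] z:[3/2,37/2] -> hit [14,37/2], descend [5, 11]
      N5 x:[16,43/2] y:[14,20] z:[3/2,27/2] -> miss, prune
      N11 x:[25/2,43/2] y:[16,31] z:[25/2,37/2] -> hit [16,37/2] leaf, test {P7(miss), P13(miss), P14(miss)}

order=[0, 3, 7, 1, 2, 5, 11]  |boxes|=7  |leaves|=1  hit=miss

== RESULT ==
7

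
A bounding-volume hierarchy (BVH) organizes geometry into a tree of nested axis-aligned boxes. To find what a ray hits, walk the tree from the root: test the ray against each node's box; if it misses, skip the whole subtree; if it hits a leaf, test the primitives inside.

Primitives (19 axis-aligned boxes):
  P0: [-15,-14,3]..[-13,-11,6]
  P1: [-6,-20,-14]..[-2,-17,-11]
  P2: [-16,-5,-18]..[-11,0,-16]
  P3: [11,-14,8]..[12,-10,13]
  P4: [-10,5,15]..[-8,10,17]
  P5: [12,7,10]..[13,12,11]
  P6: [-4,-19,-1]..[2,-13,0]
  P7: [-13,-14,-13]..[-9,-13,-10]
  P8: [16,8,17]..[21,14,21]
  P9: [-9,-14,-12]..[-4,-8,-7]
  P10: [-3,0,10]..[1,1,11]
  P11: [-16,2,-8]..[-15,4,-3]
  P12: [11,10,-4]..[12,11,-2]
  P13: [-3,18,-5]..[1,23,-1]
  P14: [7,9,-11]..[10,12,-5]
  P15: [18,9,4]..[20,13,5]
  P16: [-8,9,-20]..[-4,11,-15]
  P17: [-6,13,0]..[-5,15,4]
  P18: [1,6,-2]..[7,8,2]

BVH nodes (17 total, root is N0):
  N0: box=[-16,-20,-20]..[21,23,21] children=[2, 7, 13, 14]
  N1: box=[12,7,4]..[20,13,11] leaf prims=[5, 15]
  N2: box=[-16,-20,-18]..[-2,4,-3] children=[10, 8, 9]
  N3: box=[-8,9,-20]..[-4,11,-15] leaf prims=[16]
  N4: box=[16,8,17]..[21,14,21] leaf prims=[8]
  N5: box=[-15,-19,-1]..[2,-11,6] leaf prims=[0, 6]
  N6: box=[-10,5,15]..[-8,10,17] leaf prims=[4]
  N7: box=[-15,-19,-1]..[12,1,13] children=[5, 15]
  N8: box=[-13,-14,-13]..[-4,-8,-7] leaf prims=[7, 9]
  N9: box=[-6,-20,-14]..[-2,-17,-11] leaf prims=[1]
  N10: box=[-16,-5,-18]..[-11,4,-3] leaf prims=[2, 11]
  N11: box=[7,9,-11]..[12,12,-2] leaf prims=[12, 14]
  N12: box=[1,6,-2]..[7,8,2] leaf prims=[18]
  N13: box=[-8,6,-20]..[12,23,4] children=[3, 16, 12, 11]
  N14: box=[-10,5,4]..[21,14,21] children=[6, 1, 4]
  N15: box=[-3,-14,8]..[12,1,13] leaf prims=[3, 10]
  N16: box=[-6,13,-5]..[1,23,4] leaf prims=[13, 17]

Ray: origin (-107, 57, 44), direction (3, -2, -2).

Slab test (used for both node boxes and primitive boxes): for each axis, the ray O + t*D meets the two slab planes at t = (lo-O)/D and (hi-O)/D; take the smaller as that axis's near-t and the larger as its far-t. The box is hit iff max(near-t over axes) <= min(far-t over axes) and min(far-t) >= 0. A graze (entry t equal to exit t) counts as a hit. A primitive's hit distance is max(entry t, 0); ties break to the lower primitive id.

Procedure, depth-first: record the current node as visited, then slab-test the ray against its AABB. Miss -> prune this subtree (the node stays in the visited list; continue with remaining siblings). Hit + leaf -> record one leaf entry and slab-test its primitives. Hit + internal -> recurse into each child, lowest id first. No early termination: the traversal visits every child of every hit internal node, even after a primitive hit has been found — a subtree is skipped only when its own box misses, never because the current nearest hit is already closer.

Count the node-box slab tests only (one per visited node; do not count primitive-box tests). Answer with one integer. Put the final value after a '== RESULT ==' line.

Walk:
N0 x:[91/3,128/3] y:[17,77/2] z:[23/2,32] -> hit [91/3,32], descend [2, 7, 13, 14]
  N2 x:[91/3,35] y:[53/2,77/2] z:[47/2,31] -> hit [91/3,31], descend [8, 9, 10]
    N8 x:[94/3,103/3] y:[65/2,71/2] z:[51/2,57/2] -> miss, prune
    N9 x:[101/3,35] y:[37,77/2] z:[55/2,29] -> miss, prune
    N10 x:[91/3,32] y:[53/2,31] z:[47/2,31] -> hit [91/3,31] leaf, test {P2@t=91/3, P11(miss)}
  N7 x:[92/3,119/3] y:[28,38] z:[31/2,45/2] -> miss, prune
  N13 x:[33,119/3] y:[17,51/2] z:[20,32] -> miss, prune
  N14 x:[97/3,128/3] y:[43/2,26] z:[23/2,20] -> miss, prune

Visited [0, 2, 8, 9, 10, 7, 13, 14]. Tests: 8 box, 1 leaf. Nearest: P2.

== RESULT ==
8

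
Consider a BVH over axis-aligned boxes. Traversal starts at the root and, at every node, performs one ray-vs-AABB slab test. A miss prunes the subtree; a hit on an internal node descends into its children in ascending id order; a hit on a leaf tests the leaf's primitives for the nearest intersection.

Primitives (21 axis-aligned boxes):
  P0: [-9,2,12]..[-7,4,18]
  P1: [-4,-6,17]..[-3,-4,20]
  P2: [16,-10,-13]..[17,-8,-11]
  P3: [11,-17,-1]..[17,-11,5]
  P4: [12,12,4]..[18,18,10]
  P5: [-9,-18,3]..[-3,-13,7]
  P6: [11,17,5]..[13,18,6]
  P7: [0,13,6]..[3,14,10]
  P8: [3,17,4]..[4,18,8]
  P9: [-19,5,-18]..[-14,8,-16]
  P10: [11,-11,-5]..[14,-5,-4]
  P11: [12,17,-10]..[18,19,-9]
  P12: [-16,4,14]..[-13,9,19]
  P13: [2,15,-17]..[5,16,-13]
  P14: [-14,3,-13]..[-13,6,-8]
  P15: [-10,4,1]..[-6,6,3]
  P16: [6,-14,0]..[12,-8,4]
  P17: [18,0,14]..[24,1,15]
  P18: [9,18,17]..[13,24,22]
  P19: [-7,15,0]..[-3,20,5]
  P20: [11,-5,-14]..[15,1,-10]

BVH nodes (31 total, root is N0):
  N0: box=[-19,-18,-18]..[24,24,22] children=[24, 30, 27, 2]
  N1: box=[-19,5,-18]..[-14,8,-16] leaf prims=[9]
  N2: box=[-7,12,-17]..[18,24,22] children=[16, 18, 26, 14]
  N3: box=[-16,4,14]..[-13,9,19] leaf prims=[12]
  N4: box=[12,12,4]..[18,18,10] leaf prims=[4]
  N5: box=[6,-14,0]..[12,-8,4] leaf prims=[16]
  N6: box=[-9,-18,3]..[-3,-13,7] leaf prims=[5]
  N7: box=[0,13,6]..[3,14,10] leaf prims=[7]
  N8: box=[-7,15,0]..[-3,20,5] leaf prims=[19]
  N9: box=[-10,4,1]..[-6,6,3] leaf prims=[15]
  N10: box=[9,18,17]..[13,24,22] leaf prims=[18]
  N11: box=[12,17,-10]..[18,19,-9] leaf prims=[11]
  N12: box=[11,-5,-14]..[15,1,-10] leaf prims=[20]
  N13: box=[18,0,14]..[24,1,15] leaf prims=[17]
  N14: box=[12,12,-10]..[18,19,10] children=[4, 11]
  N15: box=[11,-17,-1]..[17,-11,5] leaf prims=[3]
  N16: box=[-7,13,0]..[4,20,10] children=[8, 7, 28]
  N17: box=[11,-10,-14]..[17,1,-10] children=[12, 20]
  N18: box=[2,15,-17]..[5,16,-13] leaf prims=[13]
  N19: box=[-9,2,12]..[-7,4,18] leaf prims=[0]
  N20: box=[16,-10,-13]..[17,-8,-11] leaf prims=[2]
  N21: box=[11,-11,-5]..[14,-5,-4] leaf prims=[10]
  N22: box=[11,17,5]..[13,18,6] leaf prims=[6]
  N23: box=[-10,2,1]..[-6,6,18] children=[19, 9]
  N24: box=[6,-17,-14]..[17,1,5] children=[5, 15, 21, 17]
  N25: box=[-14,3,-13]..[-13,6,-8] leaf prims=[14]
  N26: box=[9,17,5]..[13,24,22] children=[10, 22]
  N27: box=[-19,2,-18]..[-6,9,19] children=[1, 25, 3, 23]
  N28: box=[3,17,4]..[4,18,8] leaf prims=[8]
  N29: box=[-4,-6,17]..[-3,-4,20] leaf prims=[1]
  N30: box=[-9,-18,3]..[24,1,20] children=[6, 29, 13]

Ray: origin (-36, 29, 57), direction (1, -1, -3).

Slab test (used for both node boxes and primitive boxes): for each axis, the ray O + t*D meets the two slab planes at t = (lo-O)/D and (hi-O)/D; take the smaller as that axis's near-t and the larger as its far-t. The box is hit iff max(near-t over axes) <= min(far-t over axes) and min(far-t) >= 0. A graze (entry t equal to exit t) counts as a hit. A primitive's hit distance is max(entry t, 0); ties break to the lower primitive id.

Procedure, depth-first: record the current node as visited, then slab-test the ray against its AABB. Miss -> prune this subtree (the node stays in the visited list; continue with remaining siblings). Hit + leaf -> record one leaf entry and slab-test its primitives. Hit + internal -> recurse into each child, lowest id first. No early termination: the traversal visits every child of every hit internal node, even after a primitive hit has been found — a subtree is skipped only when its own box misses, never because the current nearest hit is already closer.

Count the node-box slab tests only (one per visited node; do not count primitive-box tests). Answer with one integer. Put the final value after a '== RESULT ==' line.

Trace the traversal:
N0 x:[17,60] y:[5,47] z:[35/3,25] -> hit [17,25], descend [2, 24, 27, 30]
  N2 x:[29,54] y:[5,17] z:[35/3,74/3] -> miss, prune
  N24 x:[42,53] y:[28,46] z:[52/3,71/3] -> miss, prune
  N27 x:[17,30] y:[20,27] z:[38/3,25] -> hit [20,25], descend [1, 3, 23, 25]
    N1 x:[17,22] y:[21,24] z:[73/3,25] -> miss, prune
    N3 x:[20,23] y:[20,25] z:[38/3,43/3] -> miss, prune
    N23 x:[26,30] y:[23,27] z:[13,56/3] -> miss, prune
    N25 x:[22,23] y:[23,26] z:[65/3,70/3] -> hit [23,23] leaf, test {P14@t=23}
  N30 x:[27,60] y:[28,47] z:[37/3,18] -> miss, prune

Visited [0, 2, 24, 27, 1, 3, 23, 25, 30]. Tests: 9 box, 1 leaf. Nearest: P14.

== RESULT ==
9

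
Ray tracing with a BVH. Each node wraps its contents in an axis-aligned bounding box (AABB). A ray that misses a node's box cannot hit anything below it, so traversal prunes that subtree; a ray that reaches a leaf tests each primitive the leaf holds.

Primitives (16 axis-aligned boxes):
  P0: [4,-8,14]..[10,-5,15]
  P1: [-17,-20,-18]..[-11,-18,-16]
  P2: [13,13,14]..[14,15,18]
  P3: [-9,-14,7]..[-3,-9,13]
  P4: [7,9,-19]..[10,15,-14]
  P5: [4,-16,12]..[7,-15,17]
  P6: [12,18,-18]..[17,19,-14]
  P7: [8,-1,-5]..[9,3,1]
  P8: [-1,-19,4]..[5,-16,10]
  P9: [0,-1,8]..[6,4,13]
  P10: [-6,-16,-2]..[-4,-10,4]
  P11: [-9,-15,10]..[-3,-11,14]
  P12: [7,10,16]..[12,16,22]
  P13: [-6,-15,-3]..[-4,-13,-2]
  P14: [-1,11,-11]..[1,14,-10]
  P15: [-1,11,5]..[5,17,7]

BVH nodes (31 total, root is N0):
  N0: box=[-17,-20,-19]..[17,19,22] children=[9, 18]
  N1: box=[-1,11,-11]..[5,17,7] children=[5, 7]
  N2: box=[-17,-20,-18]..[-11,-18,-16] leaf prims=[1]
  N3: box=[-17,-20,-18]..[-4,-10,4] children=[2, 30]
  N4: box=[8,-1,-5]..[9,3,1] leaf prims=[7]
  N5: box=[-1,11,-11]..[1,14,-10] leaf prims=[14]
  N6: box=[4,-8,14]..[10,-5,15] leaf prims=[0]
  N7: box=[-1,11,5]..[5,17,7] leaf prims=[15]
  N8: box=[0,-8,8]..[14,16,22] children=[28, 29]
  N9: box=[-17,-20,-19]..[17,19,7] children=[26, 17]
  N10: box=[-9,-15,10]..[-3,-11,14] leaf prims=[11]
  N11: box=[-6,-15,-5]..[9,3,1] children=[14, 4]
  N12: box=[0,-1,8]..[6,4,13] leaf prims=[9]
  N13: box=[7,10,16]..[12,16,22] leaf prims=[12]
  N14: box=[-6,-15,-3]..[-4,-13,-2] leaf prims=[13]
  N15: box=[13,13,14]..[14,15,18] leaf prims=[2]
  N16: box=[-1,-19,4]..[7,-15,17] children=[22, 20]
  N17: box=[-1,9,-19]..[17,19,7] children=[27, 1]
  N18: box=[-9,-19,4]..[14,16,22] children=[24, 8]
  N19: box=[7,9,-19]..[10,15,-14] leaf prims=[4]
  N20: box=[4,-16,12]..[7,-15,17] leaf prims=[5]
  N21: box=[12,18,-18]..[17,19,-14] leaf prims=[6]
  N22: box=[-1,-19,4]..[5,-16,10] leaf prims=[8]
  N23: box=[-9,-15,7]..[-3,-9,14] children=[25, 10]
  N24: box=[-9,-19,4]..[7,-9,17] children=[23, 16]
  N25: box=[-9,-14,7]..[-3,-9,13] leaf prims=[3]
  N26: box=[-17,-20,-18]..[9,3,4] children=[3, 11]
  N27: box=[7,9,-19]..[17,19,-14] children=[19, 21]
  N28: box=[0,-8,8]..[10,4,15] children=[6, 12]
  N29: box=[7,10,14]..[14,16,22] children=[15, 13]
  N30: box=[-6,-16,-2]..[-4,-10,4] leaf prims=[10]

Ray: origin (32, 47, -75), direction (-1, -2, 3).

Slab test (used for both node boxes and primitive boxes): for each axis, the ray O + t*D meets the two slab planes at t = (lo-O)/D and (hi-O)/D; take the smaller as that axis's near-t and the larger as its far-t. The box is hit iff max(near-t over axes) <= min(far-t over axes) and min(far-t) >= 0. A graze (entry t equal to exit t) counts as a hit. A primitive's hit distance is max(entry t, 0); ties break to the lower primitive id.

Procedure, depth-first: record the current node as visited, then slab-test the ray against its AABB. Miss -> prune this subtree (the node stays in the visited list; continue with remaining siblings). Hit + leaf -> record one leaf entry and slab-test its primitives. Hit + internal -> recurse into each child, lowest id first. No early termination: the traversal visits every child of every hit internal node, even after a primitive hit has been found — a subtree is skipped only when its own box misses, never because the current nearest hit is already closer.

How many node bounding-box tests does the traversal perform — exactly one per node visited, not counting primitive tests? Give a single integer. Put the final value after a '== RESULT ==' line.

Traverse from the root:
N0 x:[15,49] y:[14,67/2] z:[56/3,97/3] -> hit [56/3,97/3], descend [9, 18]
  N9 x:[15,49] y:[14,67/2] z:[56/3,82/3] -> hit [56/3,82/3], descend [17, 26]
    N17 x:[15,33] y:[14,19] z:[56/3,82/3] -> hit [56/3,19], descend [1, 27]
      N1 x:[27,33] y:[15,18] z:[64/3,82/3] -> miss, prune
      N27 x:[15,25] y:[14,19] z:[56/3,61/3] -> hit [56/3,19], descend [19, 21]
        N19 x:[22,25] y:[16,19] z:[56/3,61/3] -> miss, prune
        N21 x:[15,20] y:[14,29/2] z:[19,61/3] -> miss, prune
    N26 x:[23,49] y:[22,67/2] z:[19,79/3] -> hit [23,79/3], descend [3, 11]
      N3 x:[36,49] y:[57/2,67/2] z:[19,79/3] -> miss, prune
      N11 x:[23,38] y:[22,31] z:[70/3,76/3] -> hit [70/3,76/3], descend [4, 14]
        N4 x:[23,24] y:[22,24] z:[70/3,76/3] -> hit [70/3,24] leaf, test {P7@t=70/3}
        N14 x:[36,38] y:[30,31] z:[24,73/3] -> miss, prune
  N18 x:[18,41] y:[31/2,33] z:[79/3,97/3] -> hit [79/3,97/3], descend [8, 24]
    N8 x:[18,32] y:[31/2,55/2] z:[83/3,97/3] -> miss, prune
    N24 x:[25,41] y:[28,33] z:[79/3,92/3] -> hit [28,92/3], descend [16, 23]
      N16 x:[25,33] y:[31,33] z:[79/3,92/3] -> miss, prune
      N23 x:[35,41] y:[28,31] z:[82/3,89/3] -> miss, prune

Visited [0, 9, 17, 1, 27, 19, 21, 26, 3, 11, 4, 14, 18, 8, 24, 16, 23]. Tests: 17 box, 1 leaf. Nearest: P7.

== RESULT ==
17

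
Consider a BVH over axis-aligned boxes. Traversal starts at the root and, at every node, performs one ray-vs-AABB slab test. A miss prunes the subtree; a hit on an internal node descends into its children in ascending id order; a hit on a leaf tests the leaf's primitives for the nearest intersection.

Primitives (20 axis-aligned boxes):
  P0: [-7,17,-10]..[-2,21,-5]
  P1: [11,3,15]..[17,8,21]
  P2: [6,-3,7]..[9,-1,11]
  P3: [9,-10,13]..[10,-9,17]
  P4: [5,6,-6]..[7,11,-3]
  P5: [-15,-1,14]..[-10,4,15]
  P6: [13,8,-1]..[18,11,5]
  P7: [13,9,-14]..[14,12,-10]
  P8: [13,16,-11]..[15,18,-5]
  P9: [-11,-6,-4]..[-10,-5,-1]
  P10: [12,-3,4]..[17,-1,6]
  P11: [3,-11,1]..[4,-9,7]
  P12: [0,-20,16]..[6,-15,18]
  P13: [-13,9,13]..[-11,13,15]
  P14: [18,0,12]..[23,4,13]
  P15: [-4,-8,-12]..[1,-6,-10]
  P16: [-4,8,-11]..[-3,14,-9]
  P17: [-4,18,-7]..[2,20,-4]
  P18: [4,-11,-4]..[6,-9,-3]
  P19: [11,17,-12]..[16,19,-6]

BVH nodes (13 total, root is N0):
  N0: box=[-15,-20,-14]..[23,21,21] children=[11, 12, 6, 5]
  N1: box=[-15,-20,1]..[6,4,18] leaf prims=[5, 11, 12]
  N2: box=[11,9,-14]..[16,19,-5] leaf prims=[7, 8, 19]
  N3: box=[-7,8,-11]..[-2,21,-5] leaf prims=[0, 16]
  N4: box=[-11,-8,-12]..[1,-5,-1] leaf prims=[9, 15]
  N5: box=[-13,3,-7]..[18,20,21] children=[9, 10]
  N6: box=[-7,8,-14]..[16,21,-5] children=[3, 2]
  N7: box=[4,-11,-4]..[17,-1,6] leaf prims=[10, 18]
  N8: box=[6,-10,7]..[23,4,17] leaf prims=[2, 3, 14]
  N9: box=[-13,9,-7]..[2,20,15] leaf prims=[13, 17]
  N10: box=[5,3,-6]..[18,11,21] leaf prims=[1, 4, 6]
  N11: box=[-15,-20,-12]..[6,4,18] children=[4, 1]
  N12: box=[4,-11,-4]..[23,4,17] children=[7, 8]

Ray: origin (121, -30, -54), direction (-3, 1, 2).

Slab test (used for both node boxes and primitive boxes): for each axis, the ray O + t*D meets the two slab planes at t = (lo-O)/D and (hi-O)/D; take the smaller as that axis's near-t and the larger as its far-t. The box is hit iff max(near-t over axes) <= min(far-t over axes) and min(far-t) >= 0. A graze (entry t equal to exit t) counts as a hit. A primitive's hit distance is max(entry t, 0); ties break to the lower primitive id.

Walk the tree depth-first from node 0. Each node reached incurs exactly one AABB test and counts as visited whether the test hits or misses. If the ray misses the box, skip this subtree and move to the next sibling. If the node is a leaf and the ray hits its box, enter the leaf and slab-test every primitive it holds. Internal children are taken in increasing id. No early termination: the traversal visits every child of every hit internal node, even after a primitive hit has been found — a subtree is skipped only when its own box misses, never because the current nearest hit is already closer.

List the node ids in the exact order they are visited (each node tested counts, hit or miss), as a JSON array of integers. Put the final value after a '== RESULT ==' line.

Trace the traversal:
N0 x:[98/3,136/3] y:[10,51] z:[20,75/2] -> hit [98/3,75/2], descend [5, 6, 11, 12]
  N5 x:[103/3,134/3] y:[33,50] z:[47/2,75/2] -> hit [103/3,75/2], descend [9, 10]
    N9 x:[119/3,134/3] y:[39,50] z:[47/2,69/2] -> miss, prune
    N10 x:[103/3,116/3] y:[33,41] z:[24,75/2] -> hit [103/3,75/2] leaf, test {P1@t=104/3, P4(miss), P6(miss)}
  N6 x:[35,128/3] y:[38,51] z:[20,49/2] -> miss, prune
  N11 x:[115/3,136/3] y:[10,34] z:[21,36] -> miss, prune
  N12 x:[98/3,39] y:[19,34] z:[25,71/2] -> hit [98/3,34], descend [7, 8]
    N7 x:[104/3,39] y:[19,29] z:[25,30] -> miss, prune
    N8 x:[98/3,115/3] y:[20,34] z:[61/2,71/2] -> hit [98/3,34] leaf, test {P2(miss), P3(miss), P14@t=33}

Summary -> nodes [0, 5, 9, 10, 6, 11, 12, 7, 8]; box-tests=9; leaf-entries=2; first=P14

== RESULT ==
[0, 5, 9, 10, 6, 11, 12, 7, 8]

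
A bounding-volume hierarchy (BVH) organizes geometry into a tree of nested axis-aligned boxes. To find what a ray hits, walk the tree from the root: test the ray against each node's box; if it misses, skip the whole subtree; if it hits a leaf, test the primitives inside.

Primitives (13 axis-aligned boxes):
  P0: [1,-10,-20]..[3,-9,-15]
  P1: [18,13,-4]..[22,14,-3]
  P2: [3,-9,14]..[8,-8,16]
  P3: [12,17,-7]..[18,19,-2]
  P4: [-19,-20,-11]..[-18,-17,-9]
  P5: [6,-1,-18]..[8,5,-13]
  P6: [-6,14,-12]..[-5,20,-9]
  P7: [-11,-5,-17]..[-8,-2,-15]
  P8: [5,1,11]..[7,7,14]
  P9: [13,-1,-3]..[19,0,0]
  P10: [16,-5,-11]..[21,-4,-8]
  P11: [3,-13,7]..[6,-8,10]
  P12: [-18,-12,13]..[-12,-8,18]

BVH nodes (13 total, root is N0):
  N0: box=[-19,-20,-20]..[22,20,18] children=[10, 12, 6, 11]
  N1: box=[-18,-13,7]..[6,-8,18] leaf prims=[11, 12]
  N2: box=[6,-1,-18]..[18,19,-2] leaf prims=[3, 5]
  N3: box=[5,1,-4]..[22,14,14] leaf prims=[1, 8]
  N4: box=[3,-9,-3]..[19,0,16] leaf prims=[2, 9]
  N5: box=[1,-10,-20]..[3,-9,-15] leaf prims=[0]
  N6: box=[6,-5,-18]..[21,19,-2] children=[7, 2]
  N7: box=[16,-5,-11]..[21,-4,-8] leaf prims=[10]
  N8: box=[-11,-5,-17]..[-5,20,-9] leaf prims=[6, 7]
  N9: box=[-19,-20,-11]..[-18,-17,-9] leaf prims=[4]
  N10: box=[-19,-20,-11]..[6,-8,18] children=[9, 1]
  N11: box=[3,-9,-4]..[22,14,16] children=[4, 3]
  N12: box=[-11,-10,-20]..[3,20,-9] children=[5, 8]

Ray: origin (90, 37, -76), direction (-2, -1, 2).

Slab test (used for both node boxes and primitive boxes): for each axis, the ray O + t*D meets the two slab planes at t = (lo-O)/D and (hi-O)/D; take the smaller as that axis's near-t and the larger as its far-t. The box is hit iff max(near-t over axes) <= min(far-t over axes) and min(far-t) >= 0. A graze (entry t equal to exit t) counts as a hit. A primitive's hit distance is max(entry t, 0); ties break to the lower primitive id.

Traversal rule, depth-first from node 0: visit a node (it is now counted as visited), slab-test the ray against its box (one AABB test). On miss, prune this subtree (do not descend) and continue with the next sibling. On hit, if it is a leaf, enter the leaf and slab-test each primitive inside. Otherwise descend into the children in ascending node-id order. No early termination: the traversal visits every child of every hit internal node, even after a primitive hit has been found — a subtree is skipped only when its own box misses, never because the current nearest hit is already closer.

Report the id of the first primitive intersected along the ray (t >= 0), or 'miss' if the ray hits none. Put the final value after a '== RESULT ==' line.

Walk:
N0 x:[34,109/2] y:[17,57] z:[28,47] -> hit [34,47], descend [6, 10, 11, 12]
  N6 x:[69/2,42] y:[18,42] z:[29,37] -> hit [69/2,37], descend [2, 7]
    N2 x:[36,42] y:[18,38] z:[29,37] -> hit [36,37] leaf, test {P3(miss), P5(miss)}
    N7 x:[69/2,37] y:[41,42] z:[65/2,34] -> miss, prune
  N10 x:[42,109/2] y:[45,57] z:[65/2,47] -> hit [45,47], descend [1, 9]
    N1 x:[42,54] y:[45,50] z:[83/2,47] -> hit [45,47] leaf, test {P11(miss), P12(miss)}
    N9 x:[54,109/2] y:[54,57] z:[65/2,67/2] -> miss, prune
  N11 x:[34,87/2] y:[23,46] z:[36,46] -> hit [36,87/2], descend [3, 4]
    N3 x:[34,85/2] y:[23,36] z:[36,45] -> hit [36,36] leaf, test {P1(miss), P8(miss)}
    N4 x:[71/2,87/2] y:[37,46] z:[73/2,46] -> hit [37,87/2] leaf, test {P2(miss), P9@t=37}
  N12 x:[87/2,101/2] y:[17,47] z:[28,67/2] -> miss, prune

Summary -> nodes [0, 6, 2, 7, 10, 1, 9, 11, 3, 4, 12]; box-tests=11; leaf-entries=4; first=P9

== RESULT ==
9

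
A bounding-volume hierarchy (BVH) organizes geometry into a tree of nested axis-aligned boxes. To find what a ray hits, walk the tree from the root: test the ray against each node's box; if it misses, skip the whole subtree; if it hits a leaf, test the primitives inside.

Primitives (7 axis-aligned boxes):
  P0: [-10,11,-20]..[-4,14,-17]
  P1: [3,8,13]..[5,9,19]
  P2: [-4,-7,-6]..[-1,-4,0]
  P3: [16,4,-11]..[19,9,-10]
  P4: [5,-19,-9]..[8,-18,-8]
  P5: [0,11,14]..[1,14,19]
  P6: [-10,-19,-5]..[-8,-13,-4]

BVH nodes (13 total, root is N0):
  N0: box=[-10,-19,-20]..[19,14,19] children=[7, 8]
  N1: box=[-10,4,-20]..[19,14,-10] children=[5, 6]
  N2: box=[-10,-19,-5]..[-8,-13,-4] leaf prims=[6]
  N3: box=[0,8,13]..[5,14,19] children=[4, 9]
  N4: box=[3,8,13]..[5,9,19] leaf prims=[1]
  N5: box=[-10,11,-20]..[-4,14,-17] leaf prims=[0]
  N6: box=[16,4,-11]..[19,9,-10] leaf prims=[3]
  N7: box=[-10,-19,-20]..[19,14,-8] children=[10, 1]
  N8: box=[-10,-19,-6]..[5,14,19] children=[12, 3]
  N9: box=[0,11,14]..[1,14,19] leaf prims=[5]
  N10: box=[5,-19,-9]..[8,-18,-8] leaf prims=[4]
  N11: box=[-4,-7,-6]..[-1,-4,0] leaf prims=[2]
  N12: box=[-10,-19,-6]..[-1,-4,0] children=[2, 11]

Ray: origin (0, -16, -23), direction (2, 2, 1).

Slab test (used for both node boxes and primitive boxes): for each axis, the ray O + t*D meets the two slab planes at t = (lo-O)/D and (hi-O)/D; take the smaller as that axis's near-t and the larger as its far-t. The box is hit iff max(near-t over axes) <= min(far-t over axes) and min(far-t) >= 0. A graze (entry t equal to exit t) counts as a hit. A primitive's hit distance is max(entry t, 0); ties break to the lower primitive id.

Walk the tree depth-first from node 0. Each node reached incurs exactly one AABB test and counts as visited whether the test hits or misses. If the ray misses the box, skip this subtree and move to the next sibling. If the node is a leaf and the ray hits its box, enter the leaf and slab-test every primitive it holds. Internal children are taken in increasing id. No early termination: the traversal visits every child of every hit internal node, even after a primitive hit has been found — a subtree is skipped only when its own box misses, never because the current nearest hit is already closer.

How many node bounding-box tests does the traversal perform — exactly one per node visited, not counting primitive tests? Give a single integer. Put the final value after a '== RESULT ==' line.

Trace the traversal:
N0 x:[-5,19/2] y:[-3/2,15] z:[3,42] -> hit [3,19/2], descend [7, 8]
  N7 x:[-5,19/2] y:[-3/2,15] z:[3,15] -> hit [3,19/2], descend [1, 10]
    N1 x:[-5,19/2] y:[10,15] z:[3,13] -> miss, prune
    N10 x:[5/2,4] y:[-3/2,-1] z:[14,15] -> miss, prune
  N8 x:[-5,5/2] y:[-3/2,15] z:[17,42] -> miss, prune

order=[0, 7, 1, 10, 8]  |boxes|=5  |leaves|=0  hit=miss

== RESULT ==
5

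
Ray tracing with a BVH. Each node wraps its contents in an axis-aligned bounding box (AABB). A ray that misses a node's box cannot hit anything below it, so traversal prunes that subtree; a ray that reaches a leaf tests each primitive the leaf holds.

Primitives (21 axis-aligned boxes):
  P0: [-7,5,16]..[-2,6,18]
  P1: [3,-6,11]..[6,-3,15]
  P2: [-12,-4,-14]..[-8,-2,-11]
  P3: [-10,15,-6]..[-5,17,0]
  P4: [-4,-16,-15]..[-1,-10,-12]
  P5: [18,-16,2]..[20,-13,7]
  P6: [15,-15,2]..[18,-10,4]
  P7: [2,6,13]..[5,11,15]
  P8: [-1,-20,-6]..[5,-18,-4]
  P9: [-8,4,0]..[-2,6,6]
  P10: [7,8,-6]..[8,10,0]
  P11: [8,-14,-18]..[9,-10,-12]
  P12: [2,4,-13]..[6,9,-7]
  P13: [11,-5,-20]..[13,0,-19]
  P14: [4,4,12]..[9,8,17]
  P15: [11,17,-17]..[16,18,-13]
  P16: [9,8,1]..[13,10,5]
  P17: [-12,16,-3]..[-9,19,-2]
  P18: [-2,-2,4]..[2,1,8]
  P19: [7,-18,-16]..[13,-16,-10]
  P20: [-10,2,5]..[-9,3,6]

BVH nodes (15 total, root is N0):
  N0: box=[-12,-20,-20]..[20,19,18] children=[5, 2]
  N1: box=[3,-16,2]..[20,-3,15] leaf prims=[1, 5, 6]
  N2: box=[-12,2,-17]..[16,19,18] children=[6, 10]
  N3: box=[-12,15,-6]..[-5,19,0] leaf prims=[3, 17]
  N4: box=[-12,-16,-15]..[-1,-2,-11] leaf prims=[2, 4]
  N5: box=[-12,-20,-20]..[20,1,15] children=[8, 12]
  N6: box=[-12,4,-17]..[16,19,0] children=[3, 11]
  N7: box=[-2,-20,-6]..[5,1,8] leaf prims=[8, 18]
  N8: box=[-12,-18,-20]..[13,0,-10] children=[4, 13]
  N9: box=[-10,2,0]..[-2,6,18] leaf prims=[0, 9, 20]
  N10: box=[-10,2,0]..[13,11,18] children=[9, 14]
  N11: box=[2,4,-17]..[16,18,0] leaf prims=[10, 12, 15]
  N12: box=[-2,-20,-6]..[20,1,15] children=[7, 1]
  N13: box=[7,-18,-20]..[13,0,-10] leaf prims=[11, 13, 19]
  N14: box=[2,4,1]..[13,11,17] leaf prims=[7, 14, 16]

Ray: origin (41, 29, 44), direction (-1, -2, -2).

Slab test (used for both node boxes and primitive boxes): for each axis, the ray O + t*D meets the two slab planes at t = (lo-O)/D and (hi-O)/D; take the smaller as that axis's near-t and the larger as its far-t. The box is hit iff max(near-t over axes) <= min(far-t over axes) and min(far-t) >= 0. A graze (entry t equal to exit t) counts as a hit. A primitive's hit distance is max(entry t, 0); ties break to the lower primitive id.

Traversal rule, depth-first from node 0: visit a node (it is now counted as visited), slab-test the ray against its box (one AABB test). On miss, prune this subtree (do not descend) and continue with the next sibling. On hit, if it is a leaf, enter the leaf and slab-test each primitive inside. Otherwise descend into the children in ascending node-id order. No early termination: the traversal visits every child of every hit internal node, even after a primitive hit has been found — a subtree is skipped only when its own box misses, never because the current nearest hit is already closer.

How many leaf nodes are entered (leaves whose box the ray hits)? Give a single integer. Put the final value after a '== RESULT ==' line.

Walk:
N0 x:[21,53] y:[5,49/2] z:[13,32] -> hit [21,49/2], descend [2, 5]
  N2 x:[25,53] y:[5,27/2] z:[13,61/2] -> miss, prune
  N5 x:[21,53] y:[14,49/2] z:[29/2,32] -> hit [21,49/2], descend [8, 12]
    N8 x:[28,53] y:[29/2,47/2] z:[27,32] -> miss, prune
    N12 x:[21,43] y:[14,49/2] z:[29/2,25] -> hit [21,49/2], descend [1, 7]
      N1 x:[21,38] y:[16,45/2] z:[29/2,21] -> hit [21,21] leaf, test {P1(miss), P5@t=21, P6(miss)}
      N7 x:[36,43] y:[14,49/2] z:[18,25] -> miss, prune

7 AABB tests over nodes [0, 2, 5, 8, 12, 1, 7]; 1 leaf entered; closest P5.

== RESULT ==
1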